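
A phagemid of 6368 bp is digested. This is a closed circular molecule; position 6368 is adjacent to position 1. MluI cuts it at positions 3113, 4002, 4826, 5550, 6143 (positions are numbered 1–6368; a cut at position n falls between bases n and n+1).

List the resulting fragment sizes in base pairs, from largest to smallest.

Circular molecule, 5 cuts → 5 fragments:
  4002 − 3113 = 889 bp
  4826 − 4002 = 824 bp
  5550 − 4826 = 724 bp
  6143 − 5550 = 593 bp
  wrap: 6368 − 6143 + 3113 = 3338 bp
Sorted largest to smallest: 3338, 889, 824, 724, 593 bp.

3338, 889, 824, 724, 593 bp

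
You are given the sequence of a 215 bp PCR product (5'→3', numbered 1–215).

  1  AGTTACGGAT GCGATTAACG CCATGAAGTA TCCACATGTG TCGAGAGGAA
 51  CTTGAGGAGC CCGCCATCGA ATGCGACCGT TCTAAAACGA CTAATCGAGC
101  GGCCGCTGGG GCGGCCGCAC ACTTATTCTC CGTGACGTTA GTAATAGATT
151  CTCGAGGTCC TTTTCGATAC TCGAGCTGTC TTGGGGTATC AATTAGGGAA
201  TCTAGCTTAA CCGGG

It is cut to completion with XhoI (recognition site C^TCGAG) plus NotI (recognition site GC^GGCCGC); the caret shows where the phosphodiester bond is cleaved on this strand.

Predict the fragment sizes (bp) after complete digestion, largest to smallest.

100, 45, 39, 19, 12 bp

XhoI sites (CTCGAG) start at positions 151, 170.
XhoI cuts after the first base of each site, so after positions 151, 170.
NotI sites (GCGGCCGC) start at positions 99, 111.
NotI cuts after base 2 of each site, so after positions 100, 112.
Combined cut positions: 100, 112, 151, 170.
Linear molecule, 4 cuts → 5 fragments:
  1–100 → 100 bp
  101–112 → 12 bp
  113–151 → 39 bp
  152–170 → 19 bp
  171–215 → 45 bp
Sorted largest to smallest: 100, 45, 39, 19, 12 bp.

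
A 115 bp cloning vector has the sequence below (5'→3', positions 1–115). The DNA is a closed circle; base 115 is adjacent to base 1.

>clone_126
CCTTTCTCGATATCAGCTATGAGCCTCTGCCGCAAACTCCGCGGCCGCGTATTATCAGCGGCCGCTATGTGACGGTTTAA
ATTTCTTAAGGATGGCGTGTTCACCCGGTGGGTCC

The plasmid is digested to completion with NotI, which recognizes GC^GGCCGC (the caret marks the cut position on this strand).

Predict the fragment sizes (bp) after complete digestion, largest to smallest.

NotI sites (GCGGCCGC) start at positions 41, 58.
NotI cuts after base 2 of each site, so after positions 42, 59.
Circular molecule, 2 cuts → 2 fragments:
  43–59 → 17 bp
  60–115 then 1–42 → 56 + 42 = 98 bp
Sorted largest to smallest: 98, 17 bp.

98, 17 bp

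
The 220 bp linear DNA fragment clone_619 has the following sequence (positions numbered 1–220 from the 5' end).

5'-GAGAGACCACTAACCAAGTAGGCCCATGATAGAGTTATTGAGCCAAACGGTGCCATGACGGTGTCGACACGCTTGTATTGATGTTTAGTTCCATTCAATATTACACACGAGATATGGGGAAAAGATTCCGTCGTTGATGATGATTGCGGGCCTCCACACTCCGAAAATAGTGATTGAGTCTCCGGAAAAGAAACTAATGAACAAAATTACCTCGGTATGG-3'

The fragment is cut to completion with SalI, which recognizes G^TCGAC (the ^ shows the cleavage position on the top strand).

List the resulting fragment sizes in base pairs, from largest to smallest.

157, 63 bp

The SalI site (GTCGAC) starts at position 63.
SalI cuts after the first base of each site, so after position 63.
Linear molecule, 1 cut → 2 fragments:
  1–63 → 63 bp
  64–220 → 157 bp
Sorted largest to smallest: 157, 63 bp.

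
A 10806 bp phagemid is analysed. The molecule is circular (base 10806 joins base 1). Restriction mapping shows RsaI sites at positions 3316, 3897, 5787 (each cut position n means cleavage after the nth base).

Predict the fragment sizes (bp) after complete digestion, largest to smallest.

8335, 1890, 581 bp

Circular molecule, 3 cuts → 3 fragments:
  3897 − 3316 = 581 bp
  5787 − 3897 = 1890 bp
  wrap: 10806 − 5787 + 3316 = 8335 bp
Sorted largest to smallest: 8335, 1890, 581 bp.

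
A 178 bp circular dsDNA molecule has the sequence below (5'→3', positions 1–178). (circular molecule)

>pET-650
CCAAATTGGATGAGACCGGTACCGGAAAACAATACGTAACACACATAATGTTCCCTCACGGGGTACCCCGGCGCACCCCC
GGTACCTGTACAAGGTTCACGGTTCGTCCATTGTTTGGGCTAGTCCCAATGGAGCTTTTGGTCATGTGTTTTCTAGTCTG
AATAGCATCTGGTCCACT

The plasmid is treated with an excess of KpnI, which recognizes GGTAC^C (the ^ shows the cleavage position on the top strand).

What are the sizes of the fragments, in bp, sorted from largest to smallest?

KpnI sites (GGTACC) start at positions 18, 62, 81.
KpnI cuts after base 5 of each site (before the last base), so after positions 22, 66, 85.
Circular molecule, 3 cuts → 3 fragments:
  23–66 → 44 bp
  67–85 → 19 bp
  86–178 then 1–22 → 93 + 22 = 115 bp
Sorted largest to smallest: 115, 44, 19 bp.

115, 44, 19 bp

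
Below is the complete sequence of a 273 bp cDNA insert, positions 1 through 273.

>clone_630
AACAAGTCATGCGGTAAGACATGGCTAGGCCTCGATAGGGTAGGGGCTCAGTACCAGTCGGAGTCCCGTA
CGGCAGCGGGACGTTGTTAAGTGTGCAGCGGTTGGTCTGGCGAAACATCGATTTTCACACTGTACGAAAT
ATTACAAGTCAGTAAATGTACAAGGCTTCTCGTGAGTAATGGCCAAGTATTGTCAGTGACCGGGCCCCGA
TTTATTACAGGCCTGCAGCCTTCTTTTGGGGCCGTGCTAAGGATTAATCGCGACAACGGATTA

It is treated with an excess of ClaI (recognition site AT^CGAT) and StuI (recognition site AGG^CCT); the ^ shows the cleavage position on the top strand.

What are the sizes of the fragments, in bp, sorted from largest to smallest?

103, 89, 52, 29 bp

The ClaI site (ATCGAT) starts at position 117.
ClaI cuts after base 2 of each site, so after position 118.
StuI sites (AGGCCT) start at positions 27, 219.
StuI cuts after base 3 of each site, so after positions 29, 221.
Combined cut positions: 29, 118, 221.
Linear molecule, 3 cuts → 4 fragments:
  1–29 → 29 bp
  30–118 → 89 bp
  119–221 → 103 bp
  222–273 → 52 bp
Sorted largest to smallest: 103, 89, 52, 29 bp.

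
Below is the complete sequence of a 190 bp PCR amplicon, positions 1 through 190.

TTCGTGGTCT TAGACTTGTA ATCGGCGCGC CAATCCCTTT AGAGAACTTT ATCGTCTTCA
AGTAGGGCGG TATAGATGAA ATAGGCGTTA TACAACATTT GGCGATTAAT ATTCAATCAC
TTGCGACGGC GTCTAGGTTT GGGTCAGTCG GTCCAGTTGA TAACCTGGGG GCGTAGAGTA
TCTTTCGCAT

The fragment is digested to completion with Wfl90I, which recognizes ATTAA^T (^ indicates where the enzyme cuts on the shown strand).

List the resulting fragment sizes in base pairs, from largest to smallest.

109, 81 bp

The Wfl90I site (ATTAAT) starts at position 105.
Wfl90I cuts after base 5 of each site (before the last base), so after position 109.
Linear molecule, 1 cut → 2 fragments:
  1–109 → 109 bp
  110–190 → 81 bp
Sorted largest to smallest: 109, 81 bp.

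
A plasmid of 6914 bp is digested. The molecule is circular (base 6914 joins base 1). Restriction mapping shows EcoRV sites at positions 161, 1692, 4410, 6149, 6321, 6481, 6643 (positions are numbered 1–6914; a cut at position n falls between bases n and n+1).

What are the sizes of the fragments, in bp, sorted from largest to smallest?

2718, 1739, 1531, 432, 172, 162, 160 bp

Circular molecule, 7 cuts → 7 fragments:
  1692 − 161 = 1531 bp
  4410 − 1692 = 2718 bp
  6149 − 4410 = 1739 bp
  6321 − 6149 = 172 bp
  6481 − 6321 = 160 bp
  6643 − 6481 = 162 bp
  wrap: 6914 − 6643 + 161 = 432 bp
Sorted largest to smallest: 2718, 1739, 1531, 432, 172, 162, 160 bp.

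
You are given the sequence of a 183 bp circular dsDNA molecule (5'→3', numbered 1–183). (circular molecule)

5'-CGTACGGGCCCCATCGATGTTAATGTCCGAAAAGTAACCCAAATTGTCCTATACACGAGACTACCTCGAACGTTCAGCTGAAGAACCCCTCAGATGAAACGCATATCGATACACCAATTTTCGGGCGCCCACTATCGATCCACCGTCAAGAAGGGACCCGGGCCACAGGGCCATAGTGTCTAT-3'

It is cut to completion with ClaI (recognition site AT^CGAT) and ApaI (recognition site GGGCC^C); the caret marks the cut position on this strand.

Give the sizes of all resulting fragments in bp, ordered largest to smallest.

92, 58, 29, 4 bp

ClaI sites (ATCGAT) start at positions 13, 105, 134.
ClaI cuts after base 2 of each site, so after positions 14, 106, 135.
The ApaI site (GGGCCC) starts at position 6.
ApaI cuts after base 5 of each site (before the last base), so after position 10.
Combined cut positions: 10, 14, 106, 135.
Circular molecule, 4 cuts → 4 fragments:
  11–14 → 4 bp
  15–106 → 92 bp
  107–135 → 29 bp
  136–183 then 1–10 → 48 + 10 = 58 bp
Sorted largest to smallest: 92, 58, 29, 4 bp.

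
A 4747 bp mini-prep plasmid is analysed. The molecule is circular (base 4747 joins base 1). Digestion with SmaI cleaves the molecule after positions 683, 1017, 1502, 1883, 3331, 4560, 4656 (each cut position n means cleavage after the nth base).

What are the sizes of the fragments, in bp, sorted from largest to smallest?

1448, 1229, 774, 485, 381, 334, 96 bp

Circular molecule, 7 cuts → 7 fragments:
  1017 − 683 = 334 bp
  1502 − 1017 = 485 bp
  1883 − 1502 = 381 bp
  3331 − 1883 = 1448 bp
  4560 − 3331 = 1229 bp
  4656 − 4560 = 96 bp
  wrap: 4747 − 4656 + 683 = 774 bp
Sorted largest to smallest: 1448, 1229, 774, 485, 381, 334, 96 bp.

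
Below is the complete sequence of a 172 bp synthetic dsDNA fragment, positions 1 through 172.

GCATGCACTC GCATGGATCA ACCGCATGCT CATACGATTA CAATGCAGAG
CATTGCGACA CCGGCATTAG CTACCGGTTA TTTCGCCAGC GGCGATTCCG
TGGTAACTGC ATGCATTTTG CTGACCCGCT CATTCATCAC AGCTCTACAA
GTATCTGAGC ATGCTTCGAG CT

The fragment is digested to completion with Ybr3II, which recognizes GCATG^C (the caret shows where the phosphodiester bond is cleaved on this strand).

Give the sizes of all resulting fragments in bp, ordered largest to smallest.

85, 50, 23, 9, 5 bp

Ybr3II sites (GCATGC) start at positions 1, 24, 109, 159.
Ybr3II cuts after base 5 of each site (before the last base), so after positions 5, 28, 113, 163.
Linear molecule, 4 cuts → 5 fragments:
  1–5 → 5 bp
  6–28 → 23 bp
  29–113 → 85 bp
  114–163 → 50 bp
  164–172 → 9 bp
Sorted largest to smallest: 85, 50, 23, 9, 5 bp.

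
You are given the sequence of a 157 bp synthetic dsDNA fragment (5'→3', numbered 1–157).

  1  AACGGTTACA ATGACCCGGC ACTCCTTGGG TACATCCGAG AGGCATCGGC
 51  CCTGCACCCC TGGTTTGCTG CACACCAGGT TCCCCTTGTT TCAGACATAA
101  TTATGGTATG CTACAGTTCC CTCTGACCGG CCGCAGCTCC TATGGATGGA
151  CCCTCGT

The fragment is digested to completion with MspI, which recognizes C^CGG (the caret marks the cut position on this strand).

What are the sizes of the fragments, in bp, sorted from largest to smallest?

111, 30, 16 bp

MspI sites (CCGG) start at positions 16, 127.
MspI cuts after the first base of each site, so after positions 16, 127.
Linear molecule, 2 cuts → 3 fragments:
  1–16 → 16 bp
  17–127 → 111 bp
  128–157 → 30 bp
Sorted largest to smallest: 111, 30, 16 bp.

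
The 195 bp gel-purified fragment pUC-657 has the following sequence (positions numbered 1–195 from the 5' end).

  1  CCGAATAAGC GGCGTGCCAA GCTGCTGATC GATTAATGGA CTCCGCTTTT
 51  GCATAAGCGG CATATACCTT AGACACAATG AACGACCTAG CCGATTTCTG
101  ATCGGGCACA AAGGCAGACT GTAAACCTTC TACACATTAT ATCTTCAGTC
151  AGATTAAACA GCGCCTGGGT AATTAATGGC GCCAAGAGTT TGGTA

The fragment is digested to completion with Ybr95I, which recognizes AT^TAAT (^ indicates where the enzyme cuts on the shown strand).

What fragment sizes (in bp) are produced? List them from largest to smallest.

140, 33, 22 bp

Ybr95I sites (ATTAAT) start at positions 32, 172.
Ybr95I cuts after base 2 of each site, so after positions 33, 173.
Linear molecule, 2 cuts → 3 fragments:
  1–33 → 33 bp
  34–173 → 140 bp
  174–195 → 22 bp
Sorted largest to smallest: 140, 33, 22 bp.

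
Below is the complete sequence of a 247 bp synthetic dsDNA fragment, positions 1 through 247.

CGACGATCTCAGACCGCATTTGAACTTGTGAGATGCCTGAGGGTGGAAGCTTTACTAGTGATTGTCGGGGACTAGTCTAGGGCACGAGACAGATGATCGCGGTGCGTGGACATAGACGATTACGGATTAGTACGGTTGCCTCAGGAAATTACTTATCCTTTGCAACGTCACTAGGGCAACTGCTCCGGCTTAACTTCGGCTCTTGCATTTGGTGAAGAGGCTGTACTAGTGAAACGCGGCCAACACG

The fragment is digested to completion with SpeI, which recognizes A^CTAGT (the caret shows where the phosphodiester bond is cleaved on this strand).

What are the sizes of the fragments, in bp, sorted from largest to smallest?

154, 54, 22, 17 bp

SpeI sites (ACTAGT) start at positions 54, 71, 225.
SpeI cuts after the first base of each site, so after positions 54, 71, 225.
Linear molecule, 3 cuts → 4 fragments:
  1–54 → 54 bp
  55–71 → 17 bp
  72–225 → 154 bp
  226–247 → 22 bp
Sorted largest to smallest: 154, 54, 22, 17 bp.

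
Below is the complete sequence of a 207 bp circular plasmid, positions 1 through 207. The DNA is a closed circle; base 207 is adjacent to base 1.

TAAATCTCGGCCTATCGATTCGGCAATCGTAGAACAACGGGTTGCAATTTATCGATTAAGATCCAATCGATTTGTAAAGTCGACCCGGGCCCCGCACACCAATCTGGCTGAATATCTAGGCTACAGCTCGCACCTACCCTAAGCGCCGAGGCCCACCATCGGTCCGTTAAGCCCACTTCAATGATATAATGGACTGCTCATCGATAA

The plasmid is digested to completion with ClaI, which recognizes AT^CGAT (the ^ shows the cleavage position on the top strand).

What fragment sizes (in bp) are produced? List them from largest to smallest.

ClaI sites (ATCGAT) start at positions 14, 51, 66, 200.
ClaI cuts after base 2 of each site, so after positions 15, 52, 67, 201.
Circular molecule, 4 cuts → 4 fragments:
  16–52 → 37 bp
  53–67 → 15 bp
  68–201 → 134 bp
  202–207 then 1–15 → 6 + 15 = 21 bp
Sorted largest to smallest: 134, 37, 21, 15 bp.

134, 37, 21, 15 bp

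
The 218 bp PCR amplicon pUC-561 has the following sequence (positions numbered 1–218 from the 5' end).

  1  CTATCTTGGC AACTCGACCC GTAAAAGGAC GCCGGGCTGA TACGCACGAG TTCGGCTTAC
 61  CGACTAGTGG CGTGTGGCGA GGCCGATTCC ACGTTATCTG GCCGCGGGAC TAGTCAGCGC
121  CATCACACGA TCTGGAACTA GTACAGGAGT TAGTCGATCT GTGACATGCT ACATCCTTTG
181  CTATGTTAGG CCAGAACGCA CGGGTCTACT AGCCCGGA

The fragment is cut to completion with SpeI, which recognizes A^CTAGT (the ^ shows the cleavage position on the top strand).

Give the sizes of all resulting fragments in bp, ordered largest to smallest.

SpeI sites (ACTAGT) start at positions 63, 109, 137.
SpeI cuts after the first base of each site, so after positions 63, 109, 137.
Linear molecule, 3 cuts → 4 fragments:
  1–63 → 63 bp
  64–109 → 46 bp
  110–137 → 28 bp
  138–218 → 81 bp
Sorted largest to smallest: 81, 63, 46, 28 bp.

81, 63, 46, 28 bp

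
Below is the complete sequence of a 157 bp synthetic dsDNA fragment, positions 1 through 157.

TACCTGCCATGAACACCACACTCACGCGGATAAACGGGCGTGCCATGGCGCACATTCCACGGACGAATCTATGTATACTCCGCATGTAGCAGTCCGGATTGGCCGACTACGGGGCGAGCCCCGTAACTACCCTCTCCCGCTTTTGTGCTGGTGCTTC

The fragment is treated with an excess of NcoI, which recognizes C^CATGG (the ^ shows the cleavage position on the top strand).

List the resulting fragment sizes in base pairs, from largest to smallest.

114, 43 bp

The NcoI site (CCATGG) starts at position 43.
NcoI cuts after the first base of each site, so after position 43.
Linear molecule, 1 cut → 2 fragments:
  1–43 → 43 bp
  44–157 → 114 bp
Sorted largest to smallest: 114, 43 bp.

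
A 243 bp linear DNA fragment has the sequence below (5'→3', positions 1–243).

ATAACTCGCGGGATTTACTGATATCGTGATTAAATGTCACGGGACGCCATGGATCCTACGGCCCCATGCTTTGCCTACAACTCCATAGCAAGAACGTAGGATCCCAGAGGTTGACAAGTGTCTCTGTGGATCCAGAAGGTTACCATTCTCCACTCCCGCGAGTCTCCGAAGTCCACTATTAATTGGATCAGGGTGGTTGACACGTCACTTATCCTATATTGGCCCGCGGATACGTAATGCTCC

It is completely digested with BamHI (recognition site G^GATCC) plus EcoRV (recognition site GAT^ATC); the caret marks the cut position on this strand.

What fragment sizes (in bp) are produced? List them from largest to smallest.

115, 48, 29, 29, 22 bp

BamHI sites (GGATCC) start at positions 51, 99, 128.
BamHI cuts after the first base of each site, so after positions 51, 99, 128.
The EcoRV site (GATATC) starts at position 20.
EcoRV cuts after base 3 of each site, so after position 22.
Combined cut positions: 22, 51, 99, 128.
Linear molecule, 4 cuts → 5 fragments:
  1–22 → 22 bp
  23–51 → 29 bp
  52–99 → 48 bp
  100–128 → 29 bp
  129–243 → 115 bp
Sorted largest to smallest: 115, 48, 29, 29, 22 bp.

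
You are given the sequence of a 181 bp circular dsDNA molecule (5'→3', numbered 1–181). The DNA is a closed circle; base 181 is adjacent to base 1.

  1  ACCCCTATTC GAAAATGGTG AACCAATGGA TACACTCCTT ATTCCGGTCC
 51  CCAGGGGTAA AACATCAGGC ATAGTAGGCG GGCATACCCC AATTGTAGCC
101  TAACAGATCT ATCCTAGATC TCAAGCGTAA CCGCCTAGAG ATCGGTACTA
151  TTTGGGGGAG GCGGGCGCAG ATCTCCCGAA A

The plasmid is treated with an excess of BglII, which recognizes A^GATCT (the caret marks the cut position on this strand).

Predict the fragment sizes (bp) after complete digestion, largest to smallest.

BglII sites (AGATCT) start at positions 105, 116, 169.
BglII cuts after the first base of each site, so after positions 105, 116, 169.
Circular molecule, 3 cuts → 3 fragments:
  106–116 → 11 bp
  117–169 → 53 bp
  170–181 then 1–105 → 12 + 105 = 117 bp
Sorted largest to smallest: 117, 53, 11 bp.

117, 53, 11 bp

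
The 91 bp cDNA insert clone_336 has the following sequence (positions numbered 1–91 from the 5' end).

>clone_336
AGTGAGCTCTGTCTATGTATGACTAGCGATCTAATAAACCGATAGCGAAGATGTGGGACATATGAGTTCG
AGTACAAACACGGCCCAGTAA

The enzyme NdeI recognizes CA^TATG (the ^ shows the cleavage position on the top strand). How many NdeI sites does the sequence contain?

1

CATATG occurs starting at position 59.
NdeI cuts at 1 site.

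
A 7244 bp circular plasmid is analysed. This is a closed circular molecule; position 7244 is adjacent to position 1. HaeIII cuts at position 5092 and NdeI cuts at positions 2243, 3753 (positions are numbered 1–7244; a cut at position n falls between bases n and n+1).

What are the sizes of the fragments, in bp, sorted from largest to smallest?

4395, 1510, 1339 bp

Combined cut positions (sorted): 2243, 3753, 5092.
Circular molecule, 3 cuts → 3 fragments:
  3753 − 2243 = 1510 bp
  5092 − 3753 = 1339 bp
  wrap: 7244 − 5092 + 2243 = 4395 bp
Sorted largest to smallest: 4395, 1510, 1339 bp.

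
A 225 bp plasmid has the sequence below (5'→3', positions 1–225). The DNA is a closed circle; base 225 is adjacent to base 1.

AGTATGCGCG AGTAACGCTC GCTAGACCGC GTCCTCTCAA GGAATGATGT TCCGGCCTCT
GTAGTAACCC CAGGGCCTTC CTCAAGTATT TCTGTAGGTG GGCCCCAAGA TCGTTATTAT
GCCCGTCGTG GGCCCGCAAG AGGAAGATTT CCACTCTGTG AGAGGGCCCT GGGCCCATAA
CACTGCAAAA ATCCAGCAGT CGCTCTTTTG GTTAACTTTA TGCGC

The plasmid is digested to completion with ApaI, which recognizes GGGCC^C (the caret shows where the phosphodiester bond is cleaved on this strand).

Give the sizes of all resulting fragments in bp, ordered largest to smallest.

ApaI sites (GGGCCC) start at positions 100, 130, 164, 171.
ApaI cuts after base 5 of each site (before the last base), so after positions 104, 134, 168, 175.
Circular molecule, 4 cuts → 4 fragments:
  105–134 → 30 bp
  135–168 → 34 bp
  169–175 → 7 bp
  176–225 then 1–104 → 50 + 104 = 154 bp
Sorted largest to smallest: 154, 34, 30, 7 bp.

154, 34, 30, 7 bp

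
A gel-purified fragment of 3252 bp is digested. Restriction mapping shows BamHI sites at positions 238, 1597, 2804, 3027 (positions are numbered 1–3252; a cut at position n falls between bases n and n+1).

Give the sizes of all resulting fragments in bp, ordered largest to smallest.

1359, 1207, 238, 225, 223 bp

Linear molecule, 4 cuts → 5 fragments:
  238 − 0 = 238 bp
  1597 − 238 = 1359 bp
  2804 − 1597 = 1207 bp
  3027 − 2804 = 223 bp
  3252 − 3027 = 225 bp
Sorted largest to smallest: 1359, 1207, 238, 225, 223 bp.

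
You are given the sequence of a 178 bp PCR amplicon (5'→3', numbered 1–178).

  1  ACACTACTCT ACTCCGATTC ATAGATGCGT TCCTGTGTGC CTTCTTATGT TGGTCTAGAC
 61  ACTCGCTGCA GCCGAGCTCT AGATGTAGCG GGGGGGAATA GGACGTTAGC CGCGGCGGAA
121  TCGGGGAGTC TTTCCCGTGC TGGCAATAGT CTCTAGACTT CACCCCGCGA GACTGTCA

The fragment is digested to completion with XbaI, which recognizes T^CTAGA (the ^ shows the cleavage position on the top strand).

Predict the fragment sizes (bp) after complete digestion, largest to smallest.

XbaI sites (TCTAGA) start at positions 54, 78, 152.
XbaI cuts after the first base of each site, so after positions 54, 78, 152.
Linear molecule, 3 cuts → 4 fragments:
  1–54 → 54 bp
  55–78 → 24 bp
  79–152 → 74 bp
  153–178 → 26 bp
Sorted largest to smallest: 74, 54, 26, 24 bp.

74, 54, 26, 24 bp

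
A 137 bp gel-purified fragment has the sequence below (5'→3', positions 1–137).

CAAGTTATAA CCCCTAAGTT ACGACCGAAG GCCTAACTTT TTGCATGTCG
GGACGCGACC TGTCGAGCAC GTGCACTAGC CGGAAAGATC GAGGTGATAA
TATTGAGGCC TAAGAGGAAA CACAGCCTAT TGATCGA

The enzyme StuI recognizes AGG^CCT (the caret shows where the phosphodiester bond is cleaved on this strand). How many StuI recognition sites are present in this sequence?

2

AGGCCT occurs starting at positions 29, 106.
StuI cuts at 2 sites.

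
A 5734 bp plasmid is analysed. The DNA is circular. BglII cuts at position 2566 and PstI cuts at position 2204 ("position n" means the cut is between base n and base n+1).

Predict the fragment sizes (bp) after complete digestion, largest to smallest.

Combined cut positions (sorted): 2204, 2566.
Circular molecule, 2 cuts → 2 fragments:
  2566 − 2204 = 362 bp
  wrap: 5734 − 2566 + 2204 = 5372 bp
Sorted largest to smallest: 5372, 362 bp.

5372, 362 bp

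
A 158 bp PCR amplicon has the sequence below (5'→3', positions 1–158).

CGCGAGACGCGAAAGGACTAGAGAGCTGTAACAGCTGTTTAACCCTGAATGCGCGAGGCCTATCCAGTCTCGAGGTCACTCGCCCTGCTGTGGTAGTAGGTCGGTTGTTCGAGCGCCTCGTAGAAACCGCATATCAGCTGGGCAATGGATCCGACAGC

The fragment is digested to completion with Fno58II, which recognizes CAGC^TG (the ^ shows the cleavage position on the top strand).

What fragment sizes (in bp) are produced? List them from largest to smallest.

Fno58II sites (CAGCTG) start at positions 32, 135.
Fno58II cuts after base 4 of each site, so after positions 35, 138.
Linear molecule, 2 cuts → 3 fragments:
  1–35 → 35 bp
  36–138 → 103 bp
  139–158 → 20 bp
Sorted largest to smallest: 103, 35, 20 bp.

103, 35, 20 bp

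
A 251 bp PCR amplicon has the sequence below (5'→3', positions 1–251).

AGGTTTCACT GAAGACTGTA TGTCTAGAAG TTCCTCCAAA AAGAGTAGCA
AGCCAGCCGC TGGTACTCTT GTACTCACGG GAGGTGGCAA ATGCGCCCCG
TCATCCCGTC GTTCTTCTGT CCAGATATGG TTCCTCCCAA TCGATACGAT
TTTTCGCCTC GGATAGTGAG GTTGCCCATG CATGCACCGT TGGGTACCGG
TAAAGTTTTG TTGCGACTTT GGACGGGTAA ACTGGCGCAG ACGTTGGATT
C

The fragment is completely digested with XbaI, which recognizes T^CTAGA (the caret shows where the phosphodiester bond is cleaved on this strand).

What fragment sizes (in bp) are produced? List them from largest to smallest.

228, 23 bp

The XbaI site (TCTAGA) starts at position 23.
XbaI cuts after the first base of each site, so after position 23.
Linear molecule, 1 cut → 2 fragments:
  1–23 → 23 bp
  24–251 → 228 bp
Sorted largest to smallest: 228, 23 bp.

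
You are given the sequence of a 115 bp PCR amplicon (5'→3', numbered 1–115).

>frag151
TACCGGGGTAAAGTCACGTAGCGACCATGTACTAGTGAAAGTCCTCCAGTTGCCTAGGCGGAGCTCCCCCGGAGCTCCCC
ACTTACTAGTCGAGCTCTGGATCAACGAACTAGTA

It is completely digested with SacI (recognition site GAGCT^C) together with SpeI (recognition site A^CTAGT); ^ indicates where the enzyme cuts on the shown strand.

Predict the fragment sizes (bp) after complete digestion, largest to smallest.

SacI sites (GAGCTC) start at positions 61, 72, 92.
SacI cuts after base 5 of each site (before the last base), so after positions 65, 76, 96.
SpeI sites (ACTAGT) start at positions 31, 85, 109.
SpeI cuts after the first base of each site, so after positions 31, 85, 109.
Combined cut positions: 31, 65, 76, 85, 96, 109.
Linear molecule, 6 cuts → 7 fragments:
  1–31 → 31 bp
  32–65 → 34 bp
  66–76 → 11 bp
  77–85 → 9 bp
  86–96 → 11 bp
  97–109 → 13 bp
  110–115 → 6 bp
Sorted largest to smallest: 34, 31, 13, 11, 11, 9, 6 bp.

34, 31, 13, 11, 11, 9, 6 bp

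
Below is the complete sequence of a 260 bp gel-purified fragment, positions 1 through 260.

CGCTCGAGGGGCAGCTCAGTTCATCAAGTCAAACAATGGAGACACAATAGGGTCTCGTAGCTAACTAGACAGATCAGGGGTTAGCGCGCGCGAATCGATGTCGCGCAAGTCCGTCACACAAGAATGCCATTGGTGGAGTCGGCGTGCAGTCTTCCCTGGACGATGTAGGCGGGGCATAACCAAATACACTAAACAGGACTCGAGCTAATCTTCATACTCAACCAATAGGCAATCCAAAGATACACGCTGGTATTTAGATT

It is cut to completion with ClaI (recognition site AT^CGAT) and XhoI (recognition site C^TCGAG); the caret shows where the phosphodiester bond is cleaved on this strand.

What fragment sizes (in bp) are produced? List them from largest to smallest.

104, 92, 61, 3 bp

The ClaI site (ATCGAT) starts at position 94.
ClaI cuts after base 2 of each site, so after position 95.
XhoI sites (CTCGAG) start at positions 3, 199.
XhoI cuts after the first base of each site, so after positions 3, 199.
Combined cut positions: 3, 95, 199.
Linear molecule, 3 cuts → 4 fragments:
  1–3 → 3 bp
  4–95 → 92 bp
  96–199 → 104 bp
  200–260 → 61 bp
Sorted largest to smallest: 104, 92, 61, 3 bp.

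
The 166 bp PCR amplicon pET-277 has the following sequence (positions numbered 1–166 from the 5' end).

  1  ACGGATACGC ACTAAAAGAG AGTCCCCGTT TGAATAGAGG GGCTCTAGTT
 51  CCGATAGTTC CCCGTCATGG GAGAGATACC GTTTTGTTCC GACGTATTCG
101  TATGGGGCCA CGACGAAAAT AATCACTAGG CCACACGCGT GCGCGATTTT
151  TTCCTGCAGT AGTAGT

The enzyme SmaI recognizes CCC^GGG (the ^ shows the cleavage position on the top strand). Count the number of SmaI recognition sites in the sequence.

0

No occurrence of CCCGGG is present in the sequence.
SmaI does not cut: 0 sites.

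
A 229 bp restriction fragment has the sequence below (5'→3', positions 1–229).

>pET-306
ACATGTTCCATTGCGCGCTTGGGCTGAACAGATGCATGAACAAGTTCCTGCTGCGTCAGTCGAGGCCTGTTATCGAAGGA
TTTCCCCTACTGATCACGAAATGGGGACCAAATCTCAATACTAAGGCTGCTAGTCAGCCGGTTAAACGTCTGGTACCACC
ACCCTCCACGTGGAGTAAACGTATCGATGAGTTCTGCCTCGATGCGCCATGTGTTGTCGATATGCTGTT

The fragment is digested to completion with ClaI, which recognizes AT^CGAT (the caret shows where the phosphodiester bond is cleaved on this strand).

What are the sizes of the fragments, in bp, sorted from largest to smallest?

The ClaI site (ATCGAT) starts at position 183.
ClaI cuts after base 2 of each site, so after position 184.
Linear molecule, 1 cut → 2 fragments:
  1–184 → 184 bp
  185–229 → 45 bp
Sorted largest to smallest: 184, 45 bp.

184, 45 bp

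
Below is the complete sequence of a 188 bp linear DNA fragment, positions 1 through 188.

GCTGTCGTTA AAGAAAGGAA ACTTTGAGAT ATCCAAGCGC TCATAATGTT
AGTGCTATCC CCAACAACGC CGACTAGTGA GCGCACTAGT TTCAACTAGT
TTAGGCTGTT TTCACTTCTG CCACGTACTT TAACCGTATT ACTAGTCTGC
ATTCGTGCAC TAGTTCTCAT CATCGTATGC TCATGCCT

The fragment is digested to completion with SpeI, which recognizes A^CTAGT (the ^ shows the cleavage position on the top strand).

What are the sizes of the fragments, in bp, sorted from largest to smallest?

73, 46, 29, 18, 12, 10 bp

SpeI sites (ACTAGT) start at positions 73, 85, 95, 141, 159.
SpeI cuts after the first base of each site, so after positions 73, 85, 95, 141, 159.
Linear molecule, 5 cuts → 6 fragments:
  1–73 → 73 bp
  74–85 → 12 bp
  86–95 → 10 bp
  96–141 → 46 bp
  142–159 → 18 bp
  160–188 → 29 bp
Sorted largest to smallest: 73, 46, 29, 18, 12, 10 bp.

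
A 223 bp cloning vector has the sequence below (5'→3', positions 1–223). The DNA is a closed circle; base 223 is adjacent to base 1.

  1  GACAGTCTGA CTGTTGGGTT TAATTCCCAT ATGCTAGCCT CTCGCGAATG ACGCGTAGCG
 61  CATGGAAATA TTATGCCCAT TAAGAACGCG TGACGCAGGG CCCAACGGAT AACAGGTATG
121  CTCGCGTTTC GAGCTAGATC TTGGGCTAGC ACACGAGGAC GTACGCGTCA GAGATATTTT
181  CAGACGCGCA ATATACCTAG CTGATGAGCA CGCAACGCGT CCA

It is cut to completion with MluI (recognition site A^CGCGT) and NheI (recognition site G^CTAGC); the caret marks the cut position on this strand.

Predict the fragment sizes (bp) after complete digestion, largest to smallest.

MluI sites (ACGCGT) start at positions 51, 86, 163, 215.
MluI cuts after the first base of each site, so after positions 51, 86, 163, 215.
NheI sites (GCTAGC) start at positions 33, 145.
NheI cuts after the first base of each site, so after positions 33, 145.
Combined cut positions: 33, 51, 86, 145, 163, 215.
Circular molecule, 6 cuts → 6 fragments:
  34–51 → 18 bp
  52–86 → 35 bp
  87–145 → 59 bp
  146–163 → 18 bp
  164–215 → 52 bp
  216–223 then 1–33 → 8 + 33 = 41 bp
Sorted largest to smallest: 59, 52, 41, 35, 18, 18 bp.

59, 52, 41, 35, 18, 18 bp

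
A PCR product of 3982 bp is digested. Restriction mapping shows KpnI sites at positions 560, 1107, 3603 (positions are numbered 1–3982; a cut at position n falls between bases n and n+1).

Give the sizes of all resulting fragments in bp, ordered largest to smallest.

Linear molecule, 3 cuts → 4 fragments:
  560 − 0 = 560 bp
  1107 − 560 = 547 bp
  3603 − 1107 = 2496 bp
  3982 − 3603 = 379 bp
Sorted largest to smallest: 2496, 560, 547, 379 bp.

2496, 560, 547, 379 bp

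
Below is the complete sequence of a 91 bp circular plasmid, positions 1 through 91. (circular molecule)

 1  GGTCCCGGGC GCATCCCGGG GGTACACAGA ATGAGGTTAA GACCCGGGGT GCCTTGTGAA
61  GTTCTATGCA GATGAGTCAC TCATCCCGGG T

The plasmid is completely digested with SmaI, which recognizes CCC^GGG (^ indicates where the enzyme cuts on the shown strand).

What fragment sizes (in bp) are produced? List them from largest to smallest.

SmaI sites (CCCGGG) start at positions 4, 15, 43, 85.
SmaI cuts after base 3 of each site, so after positions 6, 17, 45, 87.
Circular molecule, 4 cuts → 4 fragments:
  7–17 → 11 bp
  18–45 → 28 bp
  46–87 → 42 bp
  88–91 then 1–6 → 4 + 6 = 10 bp
Sorted largest to smallest: 42, 28, 11, 10 bp.

42, 28, 11, 10 bp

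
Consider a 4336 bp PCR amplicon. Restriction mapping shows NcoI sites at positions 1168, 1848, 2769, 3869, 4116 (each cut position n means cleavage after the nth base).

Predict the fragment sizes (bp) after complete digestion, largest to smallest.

1168, 1100, 921, 680, 247, 220 bp

Linear molecule, 5 cuts → 6 fragments:
  1168 − 0 = 1168 bp
  1848 − 1168 = 680 bp
  2769 − 1848 = 921 bp
  3869 − 2769 = 1100 bp
  4116 − 3869 = 247 bp
  4336 − 4116 = 220 bp
Sorted largest to smallest: 1168, 1100, 921, 680, 247, 220 bp.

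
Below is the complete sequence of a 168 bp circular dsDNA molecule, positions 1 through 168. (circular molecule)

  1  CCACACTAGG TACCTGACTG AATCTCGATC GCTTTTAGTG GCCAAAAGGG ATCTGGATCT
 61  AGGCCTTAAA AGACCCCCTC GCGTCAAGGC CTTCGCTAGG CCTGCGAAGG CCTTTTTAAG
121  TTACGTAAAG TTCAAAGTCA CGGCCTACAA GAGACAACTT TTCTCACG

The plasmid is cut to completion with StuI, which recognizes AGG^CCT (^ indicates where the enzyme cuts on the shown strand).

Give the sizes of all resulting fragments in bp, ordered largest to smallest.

StuI sites (AGGCCT) start at positions 61, 87, 98, 108.
StuI cuts after base 3 of each site, so after positions 63, 89, 100, 110.
Circular molecule, 4 cuts → 4 fragments:
  64–89 → 26 bp
  90–100 → 11 bp
  101–110 → 10 bp
  111–168 then 1–63 → 58 + 63 = 121 bp
Sorted largest to smallest: 121, 26, 11, 10 bp.

121, 26, 11, 10 bp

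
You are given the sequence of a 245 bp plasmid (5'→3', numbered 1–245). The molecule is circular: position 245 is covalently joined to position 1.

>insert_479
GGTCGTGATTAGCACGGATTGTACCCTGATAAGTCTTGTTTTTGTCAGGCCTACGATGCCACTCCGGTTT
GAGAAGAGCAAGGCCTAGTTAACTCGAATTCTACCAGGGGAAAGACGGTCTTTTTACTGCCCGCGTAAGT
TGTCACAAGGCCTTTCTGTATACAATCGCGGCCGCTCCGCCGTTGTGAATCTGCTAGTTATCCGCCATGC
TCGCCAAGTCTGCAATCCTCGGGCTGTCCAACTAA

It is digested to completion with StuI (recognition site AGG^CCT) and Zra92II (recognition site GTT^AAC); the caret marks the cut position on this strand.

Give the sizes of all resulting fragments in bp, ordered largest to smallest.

144, 60, 34, 7 bp

StuI sites (AGGCCT) start at positions 47, 81, 148.
StuI cuts after base 3 of each site, so after positions 49, 83, 150.
The Zra92II site (GTTAAC) starts at position 88.
Zra92II cuts after base 3 of each site, so after position 90.
Combined cut positions: 49, 83, 90, 150.
Circular molecule, 4 cuts → 4 fragments:
  50–83 → 34 bp
  84–90 → 7 bp
  91–150 → 60 bp
  151–245 then 1–49 → 95 + 49 = 144 bp
Sorted largest to smallest: 144, 60, 34, 7 bp.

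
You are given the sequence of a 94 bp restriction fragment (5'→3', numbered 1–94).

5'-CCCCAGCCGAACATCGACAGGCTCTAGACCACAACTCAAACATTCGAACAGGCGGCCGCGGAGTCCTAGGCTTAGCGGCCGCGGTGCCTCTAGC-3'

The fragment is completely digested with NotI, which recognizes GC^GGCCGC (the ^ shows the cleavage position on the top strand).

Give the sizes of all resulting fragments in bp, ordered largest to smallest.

53, 23, 18 bp

NotI sites (GCGGCCGC) start at positions 52, 75.
NotI cuts after base 2 of each site, so after positions 53, 76.
Linear molecule, 2 cuts → 3 fragments:
  1–53 → 53 bp
  54–76 → 23 bp
  77–94 → 18 bp
Sorted largest to smallest: 53, 23, 18 bp.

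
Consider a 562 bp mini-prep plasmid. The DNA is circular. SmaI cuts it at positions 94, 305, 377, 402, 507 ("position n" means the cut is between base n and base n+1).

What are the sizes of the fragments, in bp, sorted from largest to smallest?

Circular molecule, 5 cuts → 5 fragments:
  305 − 94 = 211 bp
  377 − 305 = 72 bp
  402 − 377 = 25 bp
  507 − 402 = 105 bp
  wrap: 562 − 507 + 94 = 149 bp
Sorted largest to smallest: 211, 149, 105, 72, 25 bp.

211, 149, 105, 72, 25 bp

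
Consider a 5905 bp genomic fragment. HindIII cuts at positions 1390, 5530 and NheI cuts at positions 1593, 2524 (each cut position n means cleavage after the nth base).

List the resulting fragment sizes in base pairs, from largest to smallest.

Combined cut positions (sorted): 1390, 1593, 2524, 5530.
Linear molecule, 4 cuts → 5 fragments:
  1390 − 0 = 1390 bp
  1593 − 1390 = 203 bp
  2524 − 1593 = 931 bp
  5530 − 2524 = 3006 bp
  5905 − 5530 = 375 bp
Sorted largest to smallest: 3006, 1390, 931, 375, 203 bp.

3006, 1390, 931, 375, 203 bp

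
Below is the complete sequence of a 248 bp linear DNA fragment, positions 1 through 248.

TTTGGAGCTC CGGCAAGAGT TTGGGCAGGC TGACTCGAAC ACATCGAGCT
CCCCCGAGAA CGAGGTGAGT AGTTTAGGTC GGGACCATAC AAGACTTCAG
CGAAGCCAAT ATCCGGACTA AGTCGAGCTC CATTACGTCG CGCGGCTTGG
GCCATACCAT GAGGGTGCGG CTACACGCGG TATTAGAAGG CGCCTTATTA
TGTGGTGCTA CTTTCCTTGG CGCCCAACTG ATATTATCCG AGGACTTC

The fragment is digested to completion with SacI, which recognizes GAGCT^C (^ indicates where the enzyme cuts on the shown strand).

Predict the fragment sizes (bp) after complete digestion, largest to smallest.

SacI sites (GAGCTC) start at positions 5, 46, 125.
SacI cuts after base 5 of each site (before the last base), so after positions 9, 50, 129.
Linear molecule, 3 cuts → 4 fragments:
  1–9 → 9 bp
  10–50 → 41 bp
  51–129 → 79 bp
  130–248 → 119 bp
Sorted largest to smallest: 119, 79, 41, 9 bp.

119, 79, 41, 9 bp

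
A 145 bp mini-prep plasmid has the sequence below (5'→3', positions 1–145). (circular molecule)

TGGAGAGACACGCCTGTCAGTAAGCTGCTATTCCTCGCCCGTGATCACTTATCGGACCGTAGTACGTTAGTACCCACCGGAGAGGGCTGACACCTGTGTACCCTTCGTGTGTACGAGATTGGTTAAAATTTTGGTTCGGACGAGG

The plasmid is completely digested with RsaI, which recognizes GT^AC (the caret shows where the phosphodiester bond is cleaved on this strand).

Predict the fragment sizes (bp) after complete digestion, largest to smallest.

96, 28, 13, 8 bp

RsaI sites (GTAC) start at positions 62, 70, 98, 111.
RsaI cuts after base 2 of each site, so after positions 63, 71, 99, 112.
Circular molecule, 4 cuts → 4 fragments:
  64–71 → 8 bp
  72–99 → 28 bp
  100–112 → 13 bp
  113–145 then 1–63 → 33 + 63 = 96 bp
Sorted largest to smallest: 96, 28, 13, 8 bp.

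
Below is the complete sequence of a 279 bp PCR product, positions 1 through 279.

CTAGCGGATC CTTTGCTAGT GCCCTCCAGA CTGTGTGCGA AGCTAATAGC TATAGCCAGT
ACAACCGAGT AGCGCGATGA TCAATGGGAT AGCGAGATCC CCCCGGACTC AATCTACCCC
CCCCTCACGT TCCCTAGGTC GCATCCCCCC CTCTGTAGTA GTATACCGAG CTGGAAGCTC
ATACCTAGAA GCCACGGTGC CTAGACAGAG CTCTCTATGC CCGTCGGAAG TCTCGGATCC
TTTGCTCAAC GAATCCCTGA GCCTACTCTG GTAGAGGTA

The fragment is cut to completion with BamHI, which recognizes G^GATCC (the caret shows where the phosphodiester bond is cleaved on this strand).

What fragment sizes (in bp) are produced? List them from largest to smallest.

229, 44, 6 bp

BamHI sites (GGATCC) start at positions 6, 235.
BamHI cuts after the first base of each site, so after positions 6, 235.
Linear molecule, 2 cuts → 3 fragments:
  1–6 → 6 bp
  7–235 → 229 bp
  236–279 → 44 bp
Sorted largest to smallest: 229, 44, 6 bp.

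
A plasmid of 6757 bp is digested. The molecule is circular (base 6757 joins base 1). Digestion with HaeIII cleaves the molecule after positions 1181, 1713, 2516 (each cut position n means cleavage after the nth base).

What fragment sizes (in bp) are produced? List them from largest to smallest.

Circular molecule, 3 cuts → 3 fragments:
  1713 − 1181 = 532 bp
  2516 − 1713 = 803 bp
  wrap: 6757 − 2516 + 1181 = 5422 bp
Sorted largest to smallest: 5422, 803, 532 bp.

5422, 803, 532 bp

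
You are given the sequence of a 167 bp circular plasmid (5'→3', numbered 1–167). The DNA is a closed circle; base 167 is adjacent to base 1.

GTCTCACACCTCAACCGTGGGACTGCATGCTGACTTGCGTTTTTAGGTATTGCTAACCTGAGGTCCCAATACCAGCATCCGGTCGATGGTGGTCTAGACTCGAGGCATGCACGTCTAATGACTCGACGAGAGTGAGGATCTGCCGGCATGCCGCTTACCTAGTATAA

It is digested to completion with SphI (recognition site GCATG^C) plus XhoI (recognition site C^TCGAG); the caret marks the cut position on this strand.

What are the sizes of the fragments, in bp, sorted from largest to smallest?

SphI sites (GCATGC) start at positions 25, 105, 146.
SphI cuts after base 5 of each site (before the last base), so after positions 29, 109, 150.
The XhoI site (CTCGAG) starts at position 99.
XhoI cuts after the first base of each site, so after position 99.
Combined cut positions: 29, 99, 109, 150.
Circular molecule, 4 cuts → 4 fragments:
  30–99 → 70 bp
  100–109 → 10 bp
  110–150 → 41 bp
  151–167 then 1–29 → 17 + 29 = 46 bp
Sorted largest to smallest: 70, 46, 41, 10 bp.

70, 46, 41, 10 bp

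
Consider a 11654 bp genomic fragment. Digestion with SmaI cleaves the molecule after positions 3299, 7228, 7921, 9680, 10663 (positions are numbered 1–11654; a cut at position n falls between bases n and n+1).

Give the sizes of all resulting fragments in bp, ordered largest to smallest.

Linear molecule, 5 cuts → 6 fragments:
  3299 − 0 = 3299 bp
  7228 − 3299 = 3929 bp
  7921 − 7228 = 693 bp
  9680 − 7921 = 1759 bp
  10663 − 9680 = 983 bp
  11654 − 10663 = 991 bp
Sorted largest to smallest: 3929, 3299, 1759, 991, 983, 693 bp.

3929, 3299, 1759, 991, 983, 693 bp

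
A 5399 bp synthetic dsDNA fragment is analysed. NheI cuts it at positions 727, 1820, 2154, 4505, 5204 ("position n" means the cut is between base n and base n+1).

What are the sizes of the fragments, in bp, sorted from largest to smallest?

Linear molecule, 5 cuts → 6 fragments:
  727 − 0 = 727 bp
  1820 − 727 = 1093 bp
  2154 − 1820 = 334 bp
  4505 − 2154 = 2351 bp
  5204 − 4505 = 699 bp
  5399 − 5204 = 195 bp
Sorted largest to smallest: 2351, 1093, 727, 699, 334, 195 bp.

2351, 1093, 727, 699, 334, 195 bp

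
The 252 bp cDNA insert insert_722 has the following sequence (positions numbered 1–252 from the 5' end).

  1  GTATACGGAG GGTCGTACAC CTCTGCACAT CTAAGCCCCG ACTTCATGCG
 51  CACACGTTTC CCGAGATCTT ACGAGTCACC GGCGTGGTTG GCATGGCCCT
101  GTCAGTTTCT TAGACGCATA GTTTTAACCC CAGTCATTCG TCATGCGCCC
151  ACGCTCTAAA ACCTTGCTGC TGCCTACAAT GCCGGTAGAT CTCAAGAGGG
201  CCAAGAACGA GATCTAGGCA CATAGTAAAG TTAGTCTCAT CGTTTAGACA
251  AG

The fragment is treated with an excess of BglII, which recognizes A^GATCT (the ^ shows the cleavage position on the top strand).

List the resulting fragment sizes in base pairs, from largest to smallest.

123, 64, 42, 23 bp

BglII sites (AGATCT) start at positions 64, 187, 210.
BglII cuts after the first base of each site, so after positions 64, 187, 210.
Linear molecule, 3 cuts → 4 fragments:
  1–64 → 64 bp
  65–187 → 123 bp
  188–210 → 23 bp
  211–252 → 42 bp
Sorted largest to smallest: 123, 64, 42, 23 bp.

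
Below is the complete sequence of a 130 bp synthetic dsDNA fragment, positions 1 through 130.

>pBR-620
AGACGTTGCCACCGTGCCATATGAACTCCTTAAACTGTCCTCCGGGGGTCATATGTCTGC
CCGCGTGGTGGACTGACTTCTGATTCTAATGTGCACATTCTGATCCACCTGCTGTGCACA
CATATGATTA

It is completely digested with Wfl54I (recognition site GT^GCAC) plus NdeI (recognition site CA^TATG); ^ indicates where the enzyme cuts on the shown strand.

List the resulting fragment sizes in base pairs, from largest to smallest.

Wfl54I sites (GTGCAC) start at positions 91, 114.
Wfl54I cuts after base 2 of each site, so after positions 92, 115.
NdeI sites (CATATG) start at positions 18, 50, 121.
NdeI cuts after base 2 of each site, so after positions 19, 51, 122.
Combined cut positions: 19, 51, 92, 115, 122.
Linear molecule, 5 cuts → 6 fragments:
  1–19 → 19 bp
  20–51 → 32 bp
  52–92 → 41 bp
  93–115 → 23 bp
  116–122 → 7 bp
  123–130 → 8 bp
Sorted largest to smallest: 41, 32, 23, 19, 8, 7 bp.

41, 32, 23, 19, 8, 7 bp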